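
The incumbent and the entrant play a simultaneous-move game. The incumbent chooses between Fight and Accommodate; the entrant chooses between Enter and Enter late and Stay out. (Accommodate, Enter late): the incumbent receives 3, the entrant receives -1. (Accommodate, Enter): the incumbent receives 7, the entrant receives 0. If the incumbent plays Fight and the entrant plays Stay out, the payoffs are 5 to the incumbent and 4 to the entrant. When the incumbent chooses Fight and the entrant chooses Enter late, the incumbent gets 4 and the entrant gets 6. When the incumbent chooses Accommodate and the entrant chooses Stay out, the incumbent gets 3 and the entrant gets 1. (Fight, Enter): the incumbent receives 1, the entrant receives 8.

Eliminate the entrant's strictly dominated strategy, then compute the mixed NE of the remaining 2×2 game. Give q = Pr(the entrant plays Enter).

q = 1/4

The entrant's strategy Enter late is strictly dominated by Enter: 8 > 6 and 0 > -1. Eliminate Enter late.
The entrant's mix must leave the incumbent indifferent between Fight and Accommodate.
  the incumbent's expected payoff from Fight: q·1 + (1−q)·5 = -4q + 5
  the incumbent's expected payoff from Accommodate: q·7 + (1−q)·3 = 4q + 3
  -4q + 5 = 4q + 3  ⇒  -8q = -2  ⇒  q = 1/4.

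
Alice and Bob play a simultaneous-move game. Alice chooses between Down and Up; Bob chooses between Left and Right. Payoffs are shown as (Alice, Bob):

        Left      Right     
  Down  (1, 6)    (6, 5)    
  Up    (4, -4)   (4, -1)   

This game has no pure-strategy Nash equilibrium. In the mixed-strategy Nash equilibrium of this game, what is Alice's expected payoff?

Set Alice's expected payoff from Down equal to that from Up:
  Alice's expected payoff from Down: q·1 + (1−q)·6 = -5q + 6
  Alice's expected payoff from Up: q·4 + (1−q)·4 = 4
  -5q + 6 = 4  ⇒  -5q = -2  ⇒  q = 2/5.
At equilibrium Alice is indifferent across rows, so Alice's payoff equals the payoff from Down: (2/5)·1 + (3/5)·6 = 4.

4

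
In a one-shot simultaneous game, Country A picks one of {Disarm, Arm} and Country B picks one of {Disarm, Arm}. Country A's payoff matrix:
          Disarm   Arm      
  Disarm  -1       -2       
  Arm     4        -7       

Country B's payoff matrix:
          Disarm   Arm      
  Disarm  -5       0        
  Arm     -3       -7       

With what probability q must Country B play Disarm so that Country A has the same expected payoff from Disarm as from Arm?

q = 1/2

Country B's mix must leave Country A indifferent between Disarm and Arm.
  Country A's payoff from Disarm: q·(-1) + (1−q)·(-2) = q - 2
  Country A's payoff from Arm: q·4 + (1−q)·(-7) = 11q - 7
  q - 2 = 11q - 7  ⇒  -10q = -5  ⇒  q = 1/2.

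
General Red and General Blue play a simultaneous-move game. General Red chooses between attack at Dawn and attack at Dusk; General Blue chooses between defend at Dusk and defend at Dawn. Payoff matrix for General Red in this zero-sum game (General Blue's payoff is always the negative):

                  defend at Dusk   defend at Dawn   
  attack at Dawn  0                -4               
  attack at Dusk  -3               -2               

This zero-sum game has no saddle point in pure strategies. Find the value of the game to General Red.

Set General Red's expected payoff from attack at Dawn equal to that from attack at Dusk:
  General Red's payoff from attack at Dawn: q·0 + (1−q)·(-4) = 4q - 4
  General Red's payoff from attack at Dusk: q·(-3) + (1−q)·(-2) = -q - 2
  4q - 4 = -q - 2  ⇒  5q = 2  ⇒  q = 2/5.
The value is General Red's expected payoff against this mix (using attack at Dawn): (2/5)·0 + (3/5)·(-4) = -12/5.

v = -12/5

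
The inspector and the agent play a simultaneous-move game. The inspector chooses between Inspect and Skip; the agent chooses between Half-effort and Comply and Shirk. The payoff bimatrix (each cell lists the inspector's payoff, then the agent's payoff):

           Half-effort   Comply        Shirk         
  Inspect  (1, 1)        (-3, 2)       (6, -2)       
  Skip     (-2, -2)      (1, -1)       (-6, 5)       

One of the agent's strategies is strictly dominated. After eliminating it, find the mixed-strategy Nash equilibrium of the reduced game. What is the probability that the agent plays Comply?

q = 3/4

The agent's strategy Half-effort is strictly dominated by Comply: 2 > 1 and -1 > -2. Eliminate Half-effort.
In a mixed equilibrium the inspector is indifferent between Inspect and Skip; this condition fixes q.
  the inspector's payoff to Inspect: q·(-3) + (1−q)·6 = -9q + 6
  the inspector's payoff to Skip: q·1 + (1−q)·(-6) = 7q - 6
  -9q + 6 = 7q - 6  ⇒  -16q = -12  ⇒  q = 3/4.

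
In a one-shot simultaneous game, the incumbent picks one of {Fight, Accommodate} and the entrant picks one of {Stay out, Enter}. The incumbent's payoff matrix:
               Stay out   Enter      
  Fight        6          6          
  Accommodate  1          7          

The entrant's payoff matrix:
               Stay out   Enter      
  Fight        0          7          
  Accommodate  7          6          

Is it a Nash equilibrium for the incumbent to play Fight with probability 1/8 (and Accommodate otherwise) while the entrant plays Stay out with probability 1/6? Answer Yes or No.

Check the entrant's indifference given the incumbent's mix p = 1/8:
  payoff from Stay out = 49/8; payoff from Enter = 49/8 — equal.
Check the incumbent's indifference given the entrant's mix q = 1/6:
  payoff from Fight = 6; payoff from Accommodate = 6 — equal.
Both players are indifferent, so neither can profitably deviate.

Yes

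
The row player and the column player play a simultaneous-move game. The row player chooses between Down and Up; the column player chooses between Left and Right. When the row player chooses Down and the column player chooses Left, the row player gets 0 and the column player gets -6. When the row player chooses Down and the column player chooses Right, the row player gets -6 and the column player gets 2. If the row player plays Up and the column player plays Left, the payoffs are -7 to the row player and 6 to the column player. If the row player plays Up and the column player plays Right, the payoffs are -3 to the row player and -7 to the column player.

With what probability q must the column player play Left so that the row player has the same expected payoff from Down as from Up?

Set the row player's expected payoff from Down equal to that from Up:
  the row player's payoff to Down: q·0 + (1−q)·(-6) = 6q - 6
  the row player's payoff to Up: q·(-7) + (1−q)·(-3) = -4q - 3
  6q - 6 = -4q - 3  ⇒  10q = 3  ⇒  q = 3/10.

q = 3/10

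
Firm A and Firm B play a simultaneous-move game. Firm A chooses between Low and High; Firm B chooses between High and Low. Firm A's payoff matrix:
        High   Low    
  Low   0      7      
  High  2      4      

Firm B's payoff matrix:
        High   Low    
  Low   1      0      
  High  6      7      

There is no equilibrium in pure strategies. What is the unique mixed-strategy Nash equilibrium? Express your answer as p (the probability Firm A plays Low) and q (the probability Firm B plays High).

p = 1/2, q = 3/5

In a mixed equilibrium Firm B is indifferent between High and Low; this condition fixes p.
  Firm B's expected payoff from High: p·1 + (1−p)·6 = -5p + 6
  Firm B's expected payoff from Low: p·0 + (1−p)·7 = -7p + 7
  -5p + 6 = -7p + 7  ⇒  2p = 1  ⇒  p = 1/2.
Firm A's indifference between Low and High determines Firm B's mixing probability q:
  Firm A's payoff from Low: q·0 + (1−q)·7 = -7q + 7
  Firm A's payoff from High: q·2 + (1−q)·4 = -2q + 4
  -7q + 7 = -2q + 4  ⇒  -5q = -3  ⇒  q = 3/5.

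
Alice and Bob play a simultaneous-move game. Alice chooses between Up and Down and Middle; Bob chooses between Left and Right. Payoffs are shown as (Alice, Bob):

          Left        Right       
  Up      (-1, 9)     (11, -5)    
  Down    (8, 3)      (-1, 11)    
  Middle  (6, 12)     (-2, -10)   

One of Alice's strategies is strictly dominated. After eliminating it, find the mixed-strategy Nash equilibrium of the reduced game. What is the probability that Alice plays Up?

Alice's strategy Middle is strictly dominated by Down: 8 > 6 and -1 > -2. Eliminate Middle.
In a mixed equilibrium Bob is indifferent between Left and Right; this condition fixes p.
  Bob's expected payoff from Left: p·9 + (1−p)·3 = 6p + 3
  Bob's expected payoff from Right: p·(-5) + (1−p)·11 = -16p + 11
  6p + 3 = -16p + 11  ⇒  22p = 8  ⇒  p = 4/11.

p = 4/11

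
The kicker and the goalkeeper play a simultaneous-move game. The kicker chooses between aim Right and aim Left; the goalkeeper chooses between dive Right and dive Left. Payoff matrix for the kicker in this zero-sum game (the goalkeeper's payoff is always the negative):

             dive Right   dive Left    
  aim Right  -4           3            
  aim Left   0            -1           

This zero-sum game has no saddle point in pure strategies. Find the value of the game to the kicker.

v = -1/2

For the kicker to be willing to mix, the kicker must be indifferent between aim Right and aim Left, which pins down the goalkeeper's mix.
  the kicker's payoff to aim Right: q·(-4) + (1−q)·3 = -7q + 3
  the kicker's payoff to aim Left: q·0 + (1−q)·(-1) = q - 1
  -7q + 3 = q - 1  ⇒  -8q = -4  ⇒  q = 1/2.
The value is the kicker's expected payoff against this mix (using aim Right): (1/2)·(-4) + (1/2)·3 = -1/2.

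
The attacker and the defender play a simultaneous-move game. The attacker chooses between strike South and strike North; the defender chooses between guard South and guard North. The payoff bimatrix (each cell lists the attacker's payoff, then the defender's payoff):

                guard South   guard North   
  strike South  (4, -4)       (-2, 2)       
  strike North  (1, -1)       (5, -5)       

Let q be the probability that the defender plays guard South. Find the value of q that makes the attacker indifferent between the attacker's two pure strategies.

q = 7/10

In a mixed equilibrium the attacker is indifferent between strike South and strike North; this condition fixes q.
  the attacker's payoff from strike South: q·4 + (1−q)·(-2) = 6q - 2
  the attacker's payoff from strike North: q·1 + (1−q)·5 = -4q + 5
  6q - 2 = -4q + 5  ⇒  10q = 7  ⇒  q = 7/10.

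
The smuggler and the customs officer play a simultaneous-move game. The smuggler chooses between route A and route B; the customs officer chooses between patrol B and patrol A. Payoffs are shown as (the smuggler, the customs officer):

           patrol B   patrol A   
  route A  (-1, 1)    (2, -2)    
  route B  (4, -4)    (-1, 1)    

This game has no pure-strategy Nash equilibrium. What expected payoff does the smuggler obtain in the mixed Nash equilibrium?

7/8

Set the smuggler's expected payoff from route A equal to that from route B:
  the smuggler's payoff from route A: q·(-1) + (1−q)·2 = -3q + 2
  the smuggler's payoff from route B: q·4 + (1−q)·(-1) = 5q - 1
  -3q + 2 = 5q - 1  ⇒  -8q = -3  ⇒  q = 3/8.
At equilibrium the smuggler is indifferent across rows, so the smuggler's payoff equals the payoff from route A: (3/8)·(-1) + (5/8)·2 = 7/8.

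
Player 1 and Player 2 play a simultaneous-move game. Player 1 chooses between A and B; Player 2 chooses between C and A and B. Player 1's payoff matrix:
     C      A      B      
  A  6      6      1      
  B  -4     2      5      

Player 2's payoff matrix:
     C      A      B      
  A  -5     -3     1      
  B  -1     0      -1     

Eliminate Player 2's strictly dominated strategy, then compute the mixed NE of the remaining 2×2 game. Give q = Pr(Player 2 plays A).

q = 1/2

Player 2's strategy C is strictly dominated by A: -3 > -5 and 0 > -1. Eliminate C.
Set Player 1's expected payoff from A equal to that from B:
  Player 1's payoff to A: q·6 + (1−q)·1 = 5q + 1
  Player 1's payoff to B: q·2 + (1−q)·5 = -3q + 5
  5q + 1 = -3q + 5  ⇒  8q = 4  ⇒  q = 1/2.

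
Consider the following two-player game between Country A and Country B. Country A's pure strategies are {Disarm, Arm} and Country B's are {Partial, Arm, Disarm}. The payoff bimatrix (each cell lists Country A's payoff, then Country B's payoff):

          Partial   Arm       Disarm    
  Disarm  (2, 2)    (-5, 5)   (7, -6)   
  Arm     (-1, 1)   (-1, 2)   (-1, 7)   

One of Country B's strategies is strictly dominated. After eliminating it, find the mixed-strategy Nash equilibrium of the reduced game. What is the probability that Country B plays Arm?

q = 2/3

Country B's strategy Partial is strictly dominated by Arm: 5 > 2 and 2 > 1. Eliminate Partial.
For Country A to be willing to mix, Country A must be indifferent between Disarm and Arm, which pins down Country B's mix.
  Country A's expected payoff from Disarm: q·(-5) + (1−q)·7 = -12q + 7
  Country A's expected payoff from Arm: q·(-1) + (1−q)·(-1) = -1
  -12q + 7 = -1  ⇒  -12q = -8  ⇒  q = 2/3.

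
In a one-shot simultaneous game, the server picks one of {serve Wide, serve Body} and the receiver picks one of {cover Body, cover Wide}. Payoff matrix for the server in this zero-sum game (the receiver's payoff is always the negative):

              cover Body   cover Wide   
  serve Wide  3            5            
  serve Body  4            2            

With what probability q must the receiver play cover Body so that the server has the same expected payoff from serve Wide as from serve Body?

q = 3/4

The receiver's mix must leave the server indifferent between serve Wide and serve Body.
  the server's payoff to serve Wide: q·3 + (1−q)·5 = -2q + 5
  the server's payoff to serve Body: q·4 + (1−q)·2 = 2q + 2
  -2q + 5 = 2q + 2  ⇒  -4q = -3  ⇒  q = 3/4.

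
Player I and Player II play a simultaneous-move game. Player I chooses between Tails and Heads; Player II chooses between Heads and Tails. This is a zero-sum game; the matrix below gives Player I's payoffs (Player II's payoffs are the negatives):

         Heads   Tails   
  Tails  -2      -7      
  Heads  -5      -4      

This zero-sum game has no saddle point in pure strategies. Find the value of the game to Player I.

Player I's indifference between Tails and Heads determines Player II's mixing probability q:
  Player I's payoff from Tails: q·(-2) + (1−q)·(-7) = 5q - 7
  Player I's payoff from Heads: q·(-5) + (1−q)·(-4) = -q - 4
  5q - 7 = -q - 4  ⇒  6q = 3  ⇒  q = 1/2.
The value is Player I's expected payoff against this mix (using Tails): (1/2)·(-2) + (1/2)·(-7) = -9/2.

v = -9/2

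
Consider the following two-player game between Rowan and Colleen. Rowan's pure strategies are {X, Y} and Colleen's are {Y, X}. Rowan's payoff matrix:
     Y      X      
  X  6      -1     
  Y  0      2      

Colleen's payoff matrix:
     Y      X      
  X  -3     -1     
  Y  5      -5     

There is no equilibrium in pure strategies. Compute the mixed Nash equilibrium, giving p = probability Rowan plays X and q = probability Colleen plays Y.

Set Colleen's expected payoff from Y equal to that from X:
  Colleen's payoff from Y: p·(-3) + (1−p)·5 = -8p + 5
  Colleen's payoff from X: p·(-1) + (1−p)·(-5) = 4p - 5
  -8p + 5 = 4p - 5  ⇒  -12p = -10  ⇒  p = 5/6.
In a mixed equilibrium Rowan is indifferent between X and Y; this condition fixes q.
  Rowan's payoff from X: q·6 + (1−q)·(-1) = 7q - 1
  Rowan's payoff from Y: q·0 + (1−q)·2 = -2q + 2
  7q - 1 = -2q + 2  ⇒  9q = 3  ⇒  q = 1/3.

p = 5/6, q = 1/3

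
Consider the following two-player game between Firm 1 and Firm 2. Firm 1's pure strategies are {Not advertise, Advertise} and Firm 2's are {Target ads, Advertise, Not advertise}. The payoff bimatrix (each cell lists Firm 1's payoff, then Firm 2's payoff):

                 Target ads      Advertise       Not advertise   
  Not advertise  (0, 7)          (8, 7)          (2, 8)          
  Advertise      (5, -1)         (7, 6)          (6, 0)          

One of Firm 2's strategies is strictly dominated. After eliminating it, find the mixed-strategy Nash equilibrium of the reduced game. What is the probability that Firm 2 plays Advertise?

q = 4/5

Firm 2's strategy Target ads is strictly dominated by Not advertise: 8 > 7 and 0 > -1. Eliminate Target ads.
In a mixed equilibrium Firm 1 is indifferent between Not advertise and Advertise; this condition fixes q.
  Firm 1's expected payoff from Not advertise: q·8 + (1−q)·2 = 6q + 2
  Firm 1's expected payoff from Advertise: q·7 + (1−q)·6 = q + 6
  6q + 2 = q + 6  ⇒  5q = 4  ⇒  q = 4/5.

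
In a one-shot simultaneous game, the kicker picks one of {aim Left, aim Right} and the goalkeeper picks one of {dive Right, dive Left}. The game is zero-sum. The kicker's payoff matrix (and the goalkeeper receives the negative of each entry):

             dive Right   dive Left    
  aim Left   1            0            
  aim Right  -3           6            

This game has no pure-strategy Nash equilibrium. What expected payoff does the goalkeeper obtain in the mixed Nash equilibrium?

-3/5

In a mixed equilibrium the goalkeeper is indifferent between dive Right and dive Left; this condition fixes p.
  the goalkeeper's payoff from dive Right: p·(-1) + (1−p)·3 = -4p + 3
  the goalkeeper's payoff from dive Left: p·0 + (1−p)·(-6) = 6p - 6
  -4p + 3 = 6p - 6  ⇒  -10p = -9  ⇒  p = 9/10.
At equilibrium the goalkeeper is indifferent across columns, so the goalkeeper's payoff equals the payoff from dive Right: (9/10)·(-1) + (1/10)·3 = -3/5.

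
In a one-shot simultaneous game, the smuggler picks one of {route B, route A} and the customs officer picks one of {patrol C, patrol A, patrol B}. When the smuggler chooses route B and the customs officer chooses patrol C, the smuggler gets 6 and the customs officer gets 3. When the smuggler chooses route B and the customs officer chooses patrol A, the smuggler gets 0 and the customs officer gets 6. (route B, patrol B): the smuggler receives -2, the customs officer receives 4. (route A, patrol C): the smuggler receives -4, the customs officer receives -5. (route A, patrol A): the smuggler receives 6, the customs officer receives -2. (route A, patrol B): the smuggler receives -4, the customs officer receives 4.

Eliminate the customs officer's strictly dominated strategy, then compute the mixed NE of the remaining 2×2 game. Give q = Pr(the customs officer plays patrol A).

q = 1/4

The customs officer's strategy patrol C is strictly dominated by patrol A: 6 > 3 and -2 > -5. Eliminate patrol C.
The customs officer's mix must leave the smuggler indifferent between route B and route A.
  the smuggler's payoff to route B: q·0 + (1−q)·(-2) = 2q - 2
  the smuggler's payoff to route A: q·6 + (1−q)·(-4) = 10q - 4
  2q - 2 = 10q - 4  ⇒  -8q = -2  ⇒  q = 1/4.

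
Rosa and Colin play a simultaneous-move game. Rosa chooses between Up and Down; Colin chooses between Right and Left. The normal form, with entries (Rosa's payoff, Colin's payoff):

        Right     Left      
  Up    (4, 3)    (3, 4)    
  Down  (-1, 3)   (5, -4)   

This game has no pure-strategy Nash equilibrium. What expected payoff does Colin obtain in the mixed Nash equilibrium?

Colin's indifference between Right and Left determines Rosa's mixing probability p:
  Colin's expected payoff from Right: p·3 + (1−p)·3 = 3
  Colin's expected payoff from Left: p·4 + (1−p)·(-4) = 8p - 4
  3 = 8p - 4  ⇒  -8p = -7  ⇒  p = 7/8.
At equilibrium Colin is indifferent across columns, so Colin's payoff equals the payoff from Right: (7/8)·3 + (1/8)·3 = 3.

3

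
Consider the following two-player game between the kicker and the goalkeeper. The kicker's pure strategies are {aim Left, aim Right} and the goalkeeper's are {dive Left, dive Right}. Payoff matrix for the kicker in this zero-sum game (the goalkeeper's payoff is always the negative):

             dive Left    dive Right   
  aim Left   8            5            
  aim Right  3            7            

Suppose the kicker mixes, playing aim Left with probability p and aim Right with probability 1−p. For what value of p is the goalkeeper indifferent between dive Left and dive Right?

p = 4/7

The kicker's mix must leave the goalkeeper indifferent between dive Left and dive Right.
  the goalkeeper's payoff to dive Left: p·(-8) + (1−p)·(-3) = -5p - 3
  the goalkeeper's payoff to dive Right: p·(-5) + (1−p)·(-7) = 2p - 7
  -5p - 3 = 2p - 7  ⇒  -7p = -4  ⇒  p = 4/7.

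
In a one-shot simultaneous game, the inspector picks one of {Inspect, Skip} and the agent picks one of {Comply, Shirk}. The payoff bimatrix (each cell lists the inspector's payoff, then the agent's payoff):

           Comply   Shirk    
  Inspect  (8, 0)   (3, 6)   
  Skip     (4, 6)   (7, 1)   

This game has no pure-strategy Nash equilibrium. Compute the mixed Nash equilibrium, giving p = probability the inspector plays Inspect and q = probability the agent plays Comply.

Set the agent's expected payoff from Comply equal to that from Shirk:
  the agent's expected payoff from Comply: p·0 + (1−p)·6 = -6p + 6
  the agent's expected payoff from Shirk: p·6 + (1−p)·1 = 5p + 1
  -6p + 6 = 5p + 1  ⇒  -11p = -5  ⇒  p = 5/11.
In a mixed equilibrium the inspector is indifferent between Inspect and Skip; this condition fixes q.
  the inspector's payoff to Inspect: q·8 + (1−q)·3 = 5q + 3
  the inspector's payoff to Skip: q·4 + (1−q)·7 = -3q + 7
  5q + 3 = -3q + 7  ⇒  8q = 4  ⇒  q = 1/2.

p = 5/11, q = 1/2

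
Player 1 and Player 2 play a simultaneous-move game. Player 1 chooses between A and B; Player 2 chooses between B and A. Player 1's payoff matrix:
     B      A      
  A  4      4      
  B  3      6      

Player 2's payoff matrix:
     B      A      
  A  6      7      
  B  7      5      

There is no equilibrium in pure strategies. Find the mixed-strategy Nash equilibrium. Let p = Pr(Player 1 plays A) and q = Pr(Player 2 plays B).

p = 2/3, q = 2/3

In a mixed equilibrium Player 2 is indifferent between B and A; this condition fixes p.
  Player 2's expected payoff from B: p·6 + (1−p)·7 = -p + 7
  Player 2's expected payoff from A: p·7 + (1−p)·5 = 2p + 5
  -p + 7 = 2p + 5  ⇒  -3p = -2  ⇒  p = 2/3.
Player 1's indifference between A and B determines Player 2's mixing probability q:
  Player 1's payoff from A: q·4 + (1−q)·4 = 4
  Player 1's payoff from B: q·3 + (1−q)·6 = -3q + 6
  4 = -3q + 6  ⇒  3q = 2  ⇒  q = 2/3.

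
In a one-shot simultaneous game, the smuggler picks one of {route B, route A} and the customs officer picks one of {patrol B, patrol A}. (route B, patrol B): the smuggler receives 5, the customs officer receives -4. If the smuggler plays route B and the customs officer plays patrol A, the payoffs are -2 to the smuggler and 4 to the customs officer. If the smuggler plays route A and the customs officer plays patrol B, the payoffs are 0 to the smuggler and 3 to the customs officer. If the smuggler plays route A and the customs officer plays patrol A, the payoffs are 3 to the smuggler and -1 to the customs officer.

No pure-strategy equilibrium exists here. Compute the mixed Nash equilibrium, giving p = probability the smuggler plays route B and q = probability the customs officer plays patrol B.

For the customs officer to be willing to mix, the customs officer must be indifferent between patrol B and patrol A, which pins down the smuggler's mix.
  the customs officer's payoff from patrol B: p·(-4) + (1−p)·3 = -7p + 3
  the customs officer's payoff from patrol A: p·4 + (1−p)·(-1) = 5p - 1
  -7p + 3 = 5p - 1  ⇒  -12p = -4  ⇒  p = 1/3.
In a mixed equilibrium the smuggler is indifferent between route B and route A; this condition fixes q.
  the smuggler's payoff from route B: q·5 + (1−q)·(-2) = 7q - 2
  the smuggler's payoff from route A: q·0 + (1−q)·3 = -3q + 3
  7q - 2 = -3q + 3  ⇒  10q = 5  ⇒  q = 1/2.

p = 1/3, q = 1/2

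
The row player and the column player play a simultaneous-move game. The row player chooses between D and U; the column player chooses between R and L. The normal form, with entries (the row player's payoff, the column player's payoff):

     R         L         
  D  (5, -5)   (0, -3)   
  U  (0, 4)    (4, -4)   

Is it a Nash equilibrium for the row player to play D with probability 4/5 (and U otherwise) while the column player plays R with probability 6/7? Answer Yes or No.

No

Given the column player's mix q = 6/7, the row player's payoff from D is 30/7 but from U is 4/7. The row player strictly prefers D, so the row player would not mix.
So the proposed profile is not a Nash equilibrium.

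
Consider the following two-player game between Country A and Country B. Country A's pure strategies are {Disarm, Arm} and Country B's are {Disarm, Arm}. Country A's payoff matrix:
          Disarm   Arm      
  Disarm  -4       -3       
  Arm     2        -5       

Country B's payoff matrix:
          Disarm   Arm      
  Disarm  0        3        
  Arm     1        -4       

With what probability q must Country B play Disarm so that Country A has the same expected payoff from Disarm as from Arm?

q = 1/4

Country B's mix must leave Country A indifferent between Disarm and Arm.
  Country A's payoff from Disarm: q·(-4) + (1−q)·(-3) = -q - 3
  Country A's payoff from Arm: q·2 + (1−q)·(-5) = 7q - 5
  -q - 3 = 7q - 5  ⇒  -8q = -2  ⇒  q = 1/4.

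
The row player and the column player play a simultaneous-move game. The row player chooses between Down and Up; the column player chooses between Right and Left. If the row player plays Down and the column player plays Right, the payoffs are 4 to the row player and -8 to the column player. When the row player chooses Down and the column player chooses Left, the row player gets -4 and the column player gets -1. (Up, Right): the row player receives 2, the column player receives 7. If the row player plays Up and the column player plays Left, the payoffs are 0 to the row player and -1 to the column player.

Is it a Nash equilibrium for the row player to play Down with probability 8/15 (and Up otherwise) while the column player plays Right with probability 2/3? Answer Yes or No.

Yes

Check the column player's indifference given the row player's mix p = 8/15:
  payoff from Right = -1; payoff from Left = -1 — equal.
Check the row player's indifference given the column player's mix q = 2/3:
  payoff from Down = 4/3; payoff from Up = 4/3 — equal.
Both players are indifferent, so neither can profitably deviate.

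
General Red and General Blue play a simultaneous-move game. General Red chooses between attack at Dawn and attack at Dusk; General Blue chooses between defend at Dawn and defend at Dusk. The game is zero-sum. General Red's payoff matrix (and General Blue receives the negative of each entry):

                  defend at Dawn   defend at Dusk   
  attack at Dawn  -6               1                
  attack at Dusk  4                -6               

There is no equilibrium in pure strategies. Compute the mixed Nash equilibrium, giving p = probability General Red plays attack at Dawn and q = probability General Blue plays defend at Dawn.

General Red's mix must leave General Blue indifferent between defend at Dawn and defend at Dusk.
  General Blue's payoff to defend at Dawn: p·6 + (1−p)·(-4) = 10p - 4
  General Blue's payoff to defend at Dusk: p·(-1) + (1−p)·6 = -7p + 6
  10p - 4 = -7p + 6  ⇒  17p = 10  ⇒  p = 10/17.
General Blue's mix must leave General Red indifferent between attack at Dawn and attack at Dusk.
  General Red's payoff to attack at Dawn: q·(-6) + (1−q)·1 = -7q + 1
  General Red's payoff to attack at Dusk: q·4 + (1−q)·(-6) = 10q - 6
  -7q + 1 = 10q - 6  ⇒  -17q = -7  ⇒  q = 7/17.

p = 10/17, q = 7/17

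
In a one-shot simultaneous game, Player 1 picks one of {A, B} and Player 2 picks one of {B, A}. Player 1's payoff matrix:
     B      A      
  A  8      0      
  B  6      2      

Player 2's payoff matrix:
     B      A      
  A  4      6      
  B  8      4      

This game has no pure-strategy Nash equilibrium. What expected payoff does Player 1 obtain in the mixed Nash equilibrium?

For Player 1 to be willing to mix, Player 1 must be indifferent between A and B, which pins down Player 2's mix.
  Player 1's payoff from A: q·8 + (1−q)·0 = 8q
  Player 1's payoff from B: q·6 + (1−q)·2 = 4q + 2
  8q = 4q + 2  ⇒  4q = 2  ⇒  q = 1/2.
At equilibrium Player 1 is indifferent across rows, so Player 1's payoff equals the payoff from A: (1/2)·8 + (1/2)·0 = 4.

4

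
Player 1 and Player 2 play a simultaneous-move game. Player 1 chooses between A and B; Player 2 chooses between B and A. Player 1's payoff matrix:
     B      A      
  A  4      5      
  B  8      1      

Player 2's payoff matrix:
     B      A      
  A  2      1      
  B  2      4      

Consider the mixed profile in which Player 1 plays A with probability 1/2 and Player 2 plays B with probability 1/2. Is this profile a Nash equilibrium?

Given Player 1's mix p = 1/2, Player 2's payoff from B is 2 but from A is 5/2. Player 2 strictly prefers A, so Player 2 would not mix.
So the proposed profile is not a Nash equilibrium.

No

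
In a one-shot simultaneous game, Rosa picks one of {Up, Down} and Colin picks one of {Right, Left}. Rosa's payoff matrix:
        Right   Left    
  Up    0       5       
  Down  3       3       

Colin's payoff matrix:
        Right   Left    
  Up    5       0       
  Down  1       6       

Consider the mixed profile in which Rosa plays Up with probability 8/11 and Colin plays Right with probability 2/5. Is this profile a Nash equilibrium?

No

Given Rosa's mix p = 8/11, Colin's payoff from Right is 43/11 but from Left is 18/11. Colin strictly prefers Right, so Colin would not mix.
So the proposed profile is not a Nash equilibrium.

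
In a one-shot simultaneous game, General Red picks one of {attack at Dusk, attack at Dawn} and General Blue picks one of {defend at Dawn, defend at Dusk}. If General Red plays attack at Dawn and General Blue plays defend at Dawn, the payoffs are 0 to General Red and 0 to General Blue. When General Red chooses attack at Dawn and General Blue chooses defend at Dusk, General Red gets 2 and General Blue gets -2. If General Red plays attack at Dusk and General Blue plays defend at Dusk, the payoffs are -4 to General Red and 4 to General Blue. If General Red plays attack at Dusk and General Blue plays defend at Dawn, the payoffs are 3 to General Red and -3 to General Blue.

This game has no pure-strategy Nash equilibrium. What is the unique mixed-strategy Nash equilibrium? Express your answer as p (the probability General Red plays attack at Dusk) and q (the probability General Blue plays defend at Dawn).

p = 2/9, q = 2/3

Set General Blue's expected payoff from defend at Dawn equal to that from defend at Dusk:
  General Blue's payoff from defend at Dawn: p·(-3) + (1−p)·0 = -3p
  General Blue's payoff from defend at Dusk: p·4 + (1−p)·(-2) = 6p - 2
  -3p = 6p - 2  ⇒  -9p = -2  ⇒  p = 2/9.
In a mixed equilibrium General Red is indifferent between attack at Dusk and attack at Dawn; this condition fixes q.
  General Red's expected payoff from attack at Dusk: q·3 + (1−q)·(-4) = 7q - 4
  General Red's expected payoff from attack at Dawn: q·0 + (1−q)·2 = -2q + 2
  7q - 4 = -2q + 2  ⇒  9q = 6  ⇒  q = 2/3.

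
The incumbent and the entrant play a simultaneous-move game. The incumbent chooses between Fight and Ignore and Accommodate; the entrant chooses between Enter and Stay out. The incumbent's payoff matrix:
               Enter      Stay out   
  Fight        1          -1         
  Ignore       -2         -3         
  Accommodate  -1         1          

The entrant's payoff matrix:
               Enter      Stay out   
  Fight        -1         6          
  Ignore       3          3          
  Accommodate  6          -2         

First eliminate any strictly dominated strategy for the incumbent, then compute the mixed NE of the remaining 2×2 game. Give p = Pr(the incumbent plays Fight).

The incumbent's strategy Ignore is strictly dominated by Fight: 1 > -2 and -1 > -3. Eliminate Ignore.
The entrant's indifference between Enter and Stay out determines the incumbent's mixing probability p:
  the entrant's payoff from Enter: p·(-1) + (1−p)·6 = -7p + 6
  the entrant's payoff from Stay out: p·6 + (1−p)·(-2) = 8p - 2
  -7p + 6 = 8p - 2  ⇒  -15p = -8  ⇒  p = 8/15.

p = 8/15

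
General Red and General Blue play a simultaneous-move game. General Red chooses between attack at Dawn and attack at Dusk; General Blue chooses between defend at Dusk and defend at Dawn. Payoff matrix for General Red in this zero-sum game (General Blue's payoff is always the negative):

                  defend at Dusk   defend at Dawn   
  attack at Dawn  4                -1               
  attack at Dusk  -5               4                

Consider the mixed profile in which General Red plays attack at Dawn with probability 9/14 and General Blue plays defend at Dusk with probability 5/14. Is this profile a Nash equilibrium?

Yes

Check General Blue's indifference given General Red's mix p = 9/14:
  payoff from defend at Dusk = -11/14; payoff from defend at Dawn = -11/14 — equal.
Check General Red's indifference given General Blue's mix q = 5/14:
  payoff from attack at Dawn = 11/14; payoff from attack at Dusk = 11/14 — equal.
Both players are indifferent, so neither can profitably deviate.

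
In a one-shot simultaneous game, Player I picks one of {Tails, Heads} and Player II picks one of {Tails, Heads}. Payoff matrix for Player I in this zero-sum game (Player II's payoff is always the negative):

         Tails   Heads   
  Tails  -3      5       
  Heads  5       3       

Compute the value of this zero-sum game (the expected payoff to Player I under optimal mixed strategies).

For Player I to be willing to mix, Player I must be indifferent between Tails and Heads, which pins down Player II's mix.
  Player I's payoff from Tails: q·(-3) + (1−q)·5 = -8q + 5
  Player I's payoff from Heads: q·5 + (1−q)·3 = 2q + 3
  -8q + 5 = 2q + 3  ⇒  -10q = -2  ⇒  q = 1/5.
The value is Player I's expected payoff against this mix (using Tails): (1/5)·(-3) + (4/5)·5 = 17/5.

v = 17/5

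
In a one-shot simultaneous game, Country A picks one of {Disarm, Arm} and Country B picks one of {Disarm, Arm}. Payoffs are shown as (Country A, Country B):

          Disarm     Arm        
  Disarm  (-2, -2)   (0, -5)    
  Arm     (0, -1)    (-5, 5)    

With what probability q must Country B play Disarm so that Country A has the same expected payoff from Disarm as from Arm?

Set Country A's expected payoff from Disarm equal to that from Arm:
  Country A's payoff to Disarm: q·(-2) + (1−q)·0 = -2q
  Country A's payoff to Arm: q·0 + (1−q)·(-5) = 5q - 5
  -2q = 5q - 5  ⇒  -7q = -5  ⇒  q = 5/7.

q = 5/7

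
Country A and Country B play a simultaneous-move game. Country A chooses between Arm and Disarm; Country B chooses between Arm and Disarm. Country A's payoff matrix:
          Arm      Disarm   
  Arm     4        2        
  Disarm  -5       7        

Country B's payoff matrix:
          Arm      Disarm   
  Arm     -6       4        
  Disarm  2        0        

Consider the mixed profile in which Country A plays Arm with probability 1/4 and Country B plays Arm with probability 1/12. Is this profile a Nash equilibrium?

No

Given Country A's mix p = 1/4, Country B's payoff from Arm is 0 but from Disarm is 1. Country B strictly prefers Disarm, so Country B would not mix.
So the proposed profile is not a Nash equilibrium.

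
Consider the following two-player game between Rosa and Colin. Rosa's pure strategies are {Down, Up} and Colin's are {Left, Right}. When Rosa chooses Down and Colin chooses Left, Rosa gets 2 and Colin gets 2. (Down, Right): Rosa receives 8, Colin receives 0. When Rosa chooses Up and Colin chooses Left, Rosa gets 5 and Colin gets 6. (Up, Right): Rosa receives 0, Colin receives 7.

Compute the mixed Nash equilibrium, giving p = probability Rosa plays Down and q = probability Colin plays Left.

p = 1/3, q = 8/11

Set Colin's expected payoff from Left equal to that from Right:
  Colin's payoff from Left: p·2 + (1−p)·6 = -4p + 6
  Colin's payoff from Right: p·0 + (1−p)·7 = -7p + 7
  -4p + 6 = -7p + 7  ⇒  3p = 1  ⇒  p = 1/3.
Colin's mix must leave Rosa indifferent between Down and Up.
  Rosa's expected payoff from Down: q·2 + (1−q)·8 = -6q + 8
  Rosa's expected payoff from Up: q·5 + (1−q)·0 = 5q
  -6q + 8 = 5q  ⇒  -11q = -8  ⇒  q = 8/11.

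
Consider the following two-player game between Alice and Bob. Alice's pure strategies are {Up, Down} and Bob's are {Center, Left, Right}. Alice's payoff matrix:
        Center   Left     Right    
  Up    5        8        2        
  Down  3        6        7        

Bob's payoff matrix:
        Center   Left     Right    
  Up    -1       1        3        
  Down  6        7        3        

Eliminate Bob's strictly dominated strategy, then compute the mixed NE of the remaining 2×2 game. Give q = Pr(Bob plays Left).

Bob's strategy Center is strictly dominated by Left: 1 > -1 and 7 > 6. Eliminate Center.
Alice's indifference between Up and Down determines Bob's mixing probability q:
  Alice's expected payoff from Up: q·8 + (1−q)·2 = 6q + 2
  Alice's expected payoff from Down: q·6 + (1−q)·7 = -q + 7
  6q + 2 = -q + 7  ⇒  7q = 5  ⇒  q = 5/7.

q = 5/7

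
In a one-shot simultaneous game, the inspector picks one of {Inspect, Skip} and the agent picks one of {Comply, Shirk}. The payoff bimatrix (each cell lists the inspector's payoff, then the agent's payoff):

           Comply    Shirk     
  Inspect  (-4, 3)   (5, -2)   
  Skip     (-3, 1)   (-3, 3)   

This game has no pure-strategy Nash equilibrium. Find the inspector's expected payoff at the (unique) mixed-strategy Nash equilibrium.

In a mixed equilibrium the inspector is indifferent between Inspect and Skip; this condition fixes q.
  the inspector's payoff from Inspect: q·(-4) + (1−q)·5 = -9q + 5
  the inspector's payoff from Skip: q·(-3) + (1−q)·(-3) = -3
  -9q + 5 = -3  ⇒  -9q = -8  ⇒  q = 8/9.
At equilibrium the inspector is indifferent across rows, so the inspector's payoff equals the payoff from Inspect: (8/9)·(-4) + (1/9)·5 = -3.

-3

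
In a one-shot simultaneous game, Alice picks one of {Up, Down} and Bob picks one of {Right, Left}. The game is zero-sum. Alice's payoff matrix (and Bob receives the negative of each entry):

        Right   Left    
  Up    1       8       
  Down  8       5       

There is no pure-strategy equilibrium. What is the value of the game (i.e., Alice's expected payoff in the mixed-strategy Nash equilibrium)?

v = 59/10

In a mixed equilibrium Alice is indifferent between Up and Down; this condition fixes q.
  Alice's payoff from Up: q·1 + (1−q)·8 = -7q + 8
  Alice's payoff from Down: q·8 + (1−q)·5 = 3q + 5
  -7q + 8 = 3q + 5  ⇒  -10q = -3  ⇒  q = 3/10.
The value is Alice's expected payoff against this mix (using Up): (3/10)·1 + (7/10)·8 = 59/10.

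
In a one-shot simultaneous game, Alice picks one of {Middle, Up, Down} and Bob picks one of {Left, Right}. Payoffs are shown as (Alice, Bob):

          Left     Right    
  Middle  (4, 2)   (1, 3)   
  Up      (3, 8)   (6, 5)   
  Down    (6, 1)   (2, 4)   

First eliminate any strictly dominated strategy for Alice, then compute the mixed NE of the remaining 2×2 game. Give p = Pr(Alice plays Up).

p = 1/2

Alice's strategy Middle is strictly dominated by Down: 6 > 4 and 2 > 1. Eliminate Middle.
Set Bob's expected payoff from Left equal to that from Right:
  Bob's expected payoff from Left: p·8 + (1−p)·1 = 7p + 1
  Bob's expected payoff from Right: p·5 + (1−p)·4 = p + 4
  7p + 1 = p + 4  ⇒  6p = 3  ⇒  p = 1/2.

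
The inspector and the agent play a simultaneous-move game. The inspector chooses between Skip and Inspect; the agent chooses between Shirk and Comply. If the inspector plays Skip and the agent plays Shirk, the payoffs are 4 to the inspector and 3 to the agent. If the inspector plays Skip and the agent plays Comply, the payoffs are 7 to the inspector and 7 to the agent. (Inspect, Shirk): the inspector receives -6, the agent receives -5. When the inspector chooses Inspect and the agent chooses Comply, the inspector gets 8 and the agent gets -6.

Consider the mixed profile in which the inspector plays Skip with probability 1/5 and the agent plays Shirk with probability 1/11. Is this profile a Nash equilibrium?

Check the agent's indifference given the inspector's mix p = 1/5:
  payoff from Shirk = -17/5; payoff from Comply = -17/5 — equal.
Check the inspector's indifference given the agent's mix q = 1/11:
  payoff from Skip = 74/11; payoff from Inspect = 74/11 — equal.
Both players are indifferent, so neither can profitably deviate.

Yes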